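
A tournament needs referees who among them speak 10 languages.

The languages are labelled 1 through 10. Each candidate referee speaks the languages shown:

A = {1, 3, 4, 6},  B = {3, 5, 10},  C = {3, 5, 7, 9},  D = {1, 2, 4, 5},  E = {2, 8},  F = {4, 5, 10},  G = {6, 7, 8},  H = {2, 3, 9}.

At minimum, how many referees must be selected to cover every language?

Take {B, D, G, H}. Their union is {1, 2, 3, 4, 5, 6, 7, 8, 9, 10}, which is all 10 languages.
No 3 of the 8 referees cover everything (all 56 combinations miss at least one language), so 4 is optimal.

4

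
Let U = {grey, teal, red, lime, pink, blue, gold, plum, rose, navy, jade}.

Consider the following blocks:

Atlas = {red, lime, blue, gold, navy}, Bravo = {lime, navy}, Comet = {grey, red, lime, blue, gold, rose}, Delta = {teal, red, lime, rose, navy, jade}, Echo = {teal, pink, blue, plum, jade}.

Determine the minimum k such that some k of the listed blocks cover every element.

Comet and Delta and Echo together: Comet ∪ Delta ∪ Echo = {grey, teal, red, lime, pink, blue, gold, plum, rose, navy, jade} — every element is covered.
Only Comet contains grey, so Comet is forced; the remaining 5 elements need at least 2 more blocks (each remaining block adds at most 4) — so at least 3 blocks are needed, and 3 is optimal.

3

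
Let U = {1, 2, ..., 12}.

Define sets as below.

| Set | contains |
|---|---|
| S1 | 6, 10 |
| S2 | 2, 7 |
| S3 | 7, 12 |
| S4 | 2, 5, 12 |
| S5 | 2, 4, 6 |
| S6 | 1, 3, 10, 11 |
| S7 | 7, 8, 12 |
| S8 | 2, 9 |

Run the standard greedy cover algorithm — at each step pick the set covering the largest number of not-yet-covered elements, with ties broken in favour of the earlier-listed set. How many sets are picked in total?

5

Greedy: pick S6 (covers 4 new) → pick S4 (covers 3 new) → pick S5 (covers 2 new) → pick S7 (covers 2 new) → pick S8 (covers 1 new). Total picks: 5.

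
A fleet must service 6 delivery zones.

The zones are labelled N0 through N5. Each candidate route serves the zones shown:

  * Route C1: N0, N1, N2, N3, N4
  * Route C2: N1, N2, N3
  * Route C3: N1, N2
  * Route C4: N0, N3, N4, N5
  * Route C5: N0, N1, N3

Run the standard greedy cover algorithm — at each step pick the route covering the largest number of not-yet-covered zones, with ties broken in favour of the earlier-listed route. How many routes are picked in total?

Greedy: pick C1 (covers 5 new) → pick C4 (covers 1 new). Total picks: 2.

2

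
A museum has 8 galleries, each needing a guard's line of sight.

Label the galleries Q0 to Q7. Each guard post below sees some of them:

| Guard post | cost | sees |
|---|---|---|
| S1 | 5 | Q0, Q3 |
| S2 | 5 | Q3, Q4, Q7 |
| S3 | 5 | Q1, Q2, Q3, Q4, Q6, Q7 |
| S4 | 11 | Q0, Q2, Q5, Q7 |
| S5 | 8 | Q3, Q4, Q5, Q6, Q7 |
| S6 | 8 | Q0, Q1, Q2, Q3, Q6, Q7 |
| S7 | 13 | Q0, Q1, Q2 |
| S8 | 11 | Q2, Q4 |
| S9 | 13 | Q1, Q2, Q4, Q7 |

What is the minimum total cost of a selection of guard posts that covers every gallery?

16

S5, S6 together cover every gallery (S5 ∪ S6 = {Q0, Q1, Q2, Q3, Q4, Q5, Q6, Q7}); total cost 8 + 8 = 16.
The greedy pick S3, S1, S5 costs 18; no covering selection beats 16.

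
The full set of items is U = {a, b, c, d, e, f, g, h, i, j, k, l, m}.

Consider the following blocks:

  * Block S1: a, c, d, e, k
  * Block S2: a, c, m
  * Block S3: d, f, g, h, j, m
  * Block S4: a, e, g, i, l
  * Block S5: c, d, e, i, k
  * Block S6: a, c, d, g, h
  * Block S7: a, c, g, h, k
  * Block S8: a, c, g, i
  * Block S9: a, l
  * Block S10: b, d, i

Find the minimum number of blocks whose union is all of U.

S3 and S4 and S5 and S10 together: S3 ∪ S4 ∪ S5 ∪ S10 = {a, b, c, d, e, f, g, h, i, j, k, l, m} — every item is covered.
No 3 of the 10 blocks cover everything (all 120 combinations miss at least one item), so 4 is optimal.

4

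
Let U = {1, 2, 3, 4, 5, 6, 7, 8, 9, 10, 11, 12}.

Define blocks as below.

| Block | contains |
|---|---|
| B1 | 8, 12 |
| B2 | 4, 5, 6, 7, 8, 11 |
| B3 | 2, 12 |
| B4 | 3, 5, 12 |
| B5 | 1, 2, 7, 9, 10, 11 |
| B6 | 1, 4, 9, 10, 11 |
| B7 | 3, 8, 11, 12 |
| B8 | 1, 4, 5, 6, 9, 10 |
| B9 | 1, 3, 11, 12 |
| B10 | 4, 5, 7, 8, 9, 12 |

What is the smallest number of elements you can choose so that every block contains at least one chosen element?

The 3 elements {5, 11, 12} hit every block.
No choice of 2 elements meets every block, so 3 is the minimum.

3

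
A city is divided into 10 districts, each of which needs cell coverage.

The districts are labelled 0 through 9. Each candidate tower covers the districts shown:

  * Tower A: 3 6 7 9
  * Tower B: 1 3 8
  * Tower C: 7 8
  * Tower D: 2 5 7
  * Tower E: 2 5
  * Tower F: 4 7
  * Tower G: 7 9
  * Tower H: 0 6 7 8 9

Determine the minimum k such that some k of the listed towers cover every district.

4

Take {B, D, F, H}. Their union is {0, 1, 2, 3, 4, 5, 6, 7, 8, 9}, which is all 10 districts.
Only H contains 0, so H is forced; the remaining 5 districts need at least 3 more towers (each remaining tower adds at most 2) — so at least 4 towers are needed, and 4 is optimal.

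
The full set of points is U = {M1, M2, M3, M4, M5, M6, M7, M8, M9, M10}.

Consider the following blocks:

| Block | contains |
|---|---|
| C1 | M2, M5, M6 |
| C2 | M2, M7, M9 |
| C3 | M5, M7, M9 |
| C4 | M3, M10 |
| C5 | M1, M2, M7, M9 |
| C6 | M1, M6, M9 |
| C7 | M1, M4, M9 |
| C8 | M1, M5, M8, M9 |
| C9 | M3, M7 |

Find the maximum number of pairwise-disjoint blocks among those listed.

3

C1, C4, C7 are pairwise disjoint (C1={M2,M5,M6}; C4={M3,M10}; C7={M1,M4,M9}).
Every remaining block overlaps one of these, and no 4 of the listed blocks are pairwise disjoint, so 3 is the maximum.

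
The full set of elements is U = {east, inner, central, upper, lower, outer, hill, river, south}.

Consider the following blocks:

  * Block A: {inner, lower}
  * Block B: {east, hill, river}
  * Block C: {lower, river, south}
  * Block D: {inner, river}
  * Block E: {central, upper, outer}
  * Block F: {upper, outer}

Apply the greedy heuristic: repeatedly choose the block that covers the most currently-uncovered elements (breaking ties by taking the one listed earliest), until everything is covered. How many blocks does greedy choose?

4

Greedy: pick B (covers 3 new) → pick E (covers 3 new) → pick A (covers 2 new) → pick C (covers 1 new). Total picks: 4.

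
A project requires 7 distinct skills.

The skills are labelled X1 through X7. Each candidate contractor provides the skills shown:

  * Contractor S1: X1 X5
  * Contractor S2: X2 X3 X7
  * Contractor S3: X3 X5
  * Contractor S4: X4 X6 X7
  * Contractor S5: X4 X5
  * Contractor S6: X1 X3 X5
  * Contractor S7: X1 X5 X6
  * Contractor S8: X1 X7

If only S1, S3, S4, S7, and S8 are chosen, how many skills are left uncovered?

1

Union of S1, S3, S4, S7, S8 = {X1, X3, X4, X5, X6, X7}.
Not covered: X2 — 1 skill.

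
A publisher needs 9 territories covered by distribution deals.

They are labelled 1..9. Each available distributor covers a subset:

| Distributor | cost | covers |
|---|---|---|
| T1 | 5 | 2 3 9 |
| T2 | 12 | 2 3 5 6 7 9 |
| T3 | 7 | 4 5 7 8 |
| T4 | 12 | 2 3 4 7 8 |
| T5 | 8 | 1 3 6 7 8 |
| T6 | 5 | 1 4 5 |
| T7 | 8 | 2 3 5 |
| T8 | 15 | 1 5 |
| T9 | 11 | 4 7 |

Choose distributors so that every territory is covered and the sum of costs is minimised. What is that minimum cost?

T1, T5, T6 together cover every territory (T1 ∪ T5 ∪ T6 = {1, 2, 3, 4, 5, 6, 7, 8, 9}); total cost 5 + 8 + 5 = 18.
No covering selection has total cost below 18.

18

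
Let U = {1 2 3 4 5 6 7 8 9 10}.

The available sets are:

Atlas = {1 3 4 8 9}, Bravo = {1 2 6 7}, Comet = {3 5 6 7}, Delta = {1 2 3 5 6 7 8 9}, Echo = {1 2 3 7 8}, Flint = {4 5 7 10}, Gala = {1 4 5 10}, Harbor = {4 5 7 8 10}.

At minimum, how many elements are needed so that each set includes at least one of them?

2

The 2 elements {4, 7} hit every set.
No single element lies in every set, so at least 2 are needed and 2 is optimal.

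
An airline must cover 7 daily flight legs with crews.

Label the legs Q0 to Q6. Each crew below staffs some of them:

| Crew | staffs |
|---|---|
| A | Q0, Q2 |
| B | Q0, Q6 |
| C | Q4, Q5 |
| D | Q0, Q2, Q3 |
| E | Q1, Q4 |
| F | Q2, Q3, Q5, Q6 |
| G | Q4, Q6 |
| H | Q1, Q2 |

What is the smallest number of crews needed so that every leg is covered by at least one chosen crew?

D and E and F together: D ∪ E ∪ F = {Q0, Q1, Q2, Q3, Q4, Q5, Q6} — every leg is covered.
No 2 of the 8 crews cover everything (all 28 combinations miss at least one leg), so 3 is optimal.

3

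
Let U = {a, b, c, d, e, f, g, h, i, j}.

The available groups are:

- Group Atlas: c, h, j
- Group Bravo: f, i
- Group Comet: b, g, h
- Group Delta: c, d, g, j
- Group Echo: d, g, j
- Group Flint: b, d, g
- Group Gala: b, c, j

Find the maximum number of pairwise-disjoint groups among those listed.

Atlas, Bravo, Flint are pairwise disjoint (Atlas={c,h,j}; Bravo={f,i}; Flint={b,d,g}).
Every remaining group overlaps one of these, and no 4 of the listed groups are pairwise disjoint, so 3 is the maximum.

3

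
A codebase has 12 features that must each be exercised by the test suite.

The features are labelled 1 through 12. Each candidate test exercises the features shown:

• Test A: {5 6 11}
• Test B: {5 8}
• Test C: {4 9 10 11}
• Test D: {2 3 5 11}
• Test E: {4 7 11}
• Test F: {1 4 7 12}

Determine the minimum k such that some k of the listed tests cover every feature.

Take {A, B, C, D, F}. Their union is {1, 2, 3, 4, 5, 6, 7, 8, 9, 10, 11, 12}, which is all 12 features.
No 4 of the 6 tests cover everything (all 15 combinations miss at least one feature), so 5 is optimal.

5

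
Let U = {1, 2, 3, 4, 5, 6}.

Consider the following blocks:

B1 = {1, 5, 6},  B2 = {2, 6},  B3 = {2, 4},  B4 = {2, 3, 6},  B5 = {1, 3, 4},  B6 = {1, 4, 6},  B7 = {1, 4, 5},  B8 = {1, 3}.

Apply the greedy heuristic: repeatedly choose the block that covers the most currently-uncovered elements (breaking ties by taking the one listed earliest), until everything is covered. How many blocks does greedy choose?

Greedy: pick B1 (covers 3 new) → pick B3 (covers 2 new) → pick B4 (covers 1 new). Total picks: 3.
(The true minimum cover uses only 2 blocks, so greedy is not optimal here.)

3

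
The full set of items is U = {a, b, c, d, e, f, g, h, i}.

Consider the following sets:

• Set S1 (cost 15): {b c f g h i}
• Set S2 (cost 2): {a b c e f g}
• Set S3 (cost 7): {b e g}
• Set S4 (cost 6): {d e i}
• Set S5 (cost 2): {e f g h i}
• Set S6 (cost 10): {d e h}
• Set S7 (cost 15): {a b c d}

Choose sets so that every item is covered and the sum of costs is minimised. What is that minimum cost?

10

S2, S4, S5 together cover every item (S2 ∪ S4 ∪ S5 = {a, b, c, d, e, f, g, h, i}); total cost 2 + 6 + 2 = 10.
No covering selection has total cost below 10.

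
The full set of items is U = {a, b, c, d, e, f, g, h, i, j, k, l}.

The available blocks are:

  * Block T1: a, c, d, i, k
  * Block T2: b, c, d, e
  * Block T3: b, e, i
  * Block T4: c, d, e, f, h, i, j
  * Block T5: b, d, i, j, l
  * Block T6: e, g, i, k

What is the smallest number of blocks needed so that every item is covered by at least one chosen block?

Take {T1, T4, T5, T6}. Their union is {a, b, c, d, e, f, g, h, i, j, k, l}, which is all 12 items.
Only T4 contains f, so T4 is forced; the remaining 5 items need at least 3 more blocks (each remaining block adds at most 2) — so at least 4 blocks are needed, and 4 is optimal.

4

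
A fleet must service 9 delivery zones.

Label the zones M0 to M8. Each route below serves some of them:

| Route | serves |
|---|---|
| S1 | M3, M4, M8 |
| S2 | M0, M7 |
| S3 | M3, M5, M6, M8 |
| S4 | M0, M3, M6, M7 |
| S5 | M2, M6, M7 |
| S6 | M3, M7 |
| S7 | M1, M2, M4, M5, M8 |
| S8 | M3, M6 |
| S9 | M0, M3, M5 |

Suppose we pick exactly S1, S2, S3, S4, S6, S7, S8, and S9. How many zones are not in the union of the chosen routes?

0

Union of S1, S2, S3, S4, S6, S7, S8, S9 = {M0, M1, M2, M3, M4, M5, M6, M7, M8} — that's every zone, so 0 are uncovered.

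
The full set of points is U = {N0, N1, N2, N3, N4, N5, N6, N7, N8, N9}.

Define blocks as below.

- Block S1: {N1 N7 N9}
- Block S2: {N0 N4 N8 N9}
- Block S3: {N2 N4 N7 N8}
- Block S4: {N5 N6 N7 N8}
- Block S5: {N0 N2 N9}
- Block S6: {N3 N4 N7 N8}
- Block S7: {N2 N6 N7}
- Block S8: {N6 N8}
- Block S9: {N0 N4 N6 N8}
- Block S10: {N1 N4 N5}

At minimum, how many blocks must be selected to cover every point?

4

Take {S1, S4, S5, S6}. Their union is {N0, N1, N2, N3, N4, N5, N6, N7, N8, N9}, which is all 10 points.
No 3 of the 10 blocks cover everything (all 120 combinations miss at least one point), so 4 is optimal.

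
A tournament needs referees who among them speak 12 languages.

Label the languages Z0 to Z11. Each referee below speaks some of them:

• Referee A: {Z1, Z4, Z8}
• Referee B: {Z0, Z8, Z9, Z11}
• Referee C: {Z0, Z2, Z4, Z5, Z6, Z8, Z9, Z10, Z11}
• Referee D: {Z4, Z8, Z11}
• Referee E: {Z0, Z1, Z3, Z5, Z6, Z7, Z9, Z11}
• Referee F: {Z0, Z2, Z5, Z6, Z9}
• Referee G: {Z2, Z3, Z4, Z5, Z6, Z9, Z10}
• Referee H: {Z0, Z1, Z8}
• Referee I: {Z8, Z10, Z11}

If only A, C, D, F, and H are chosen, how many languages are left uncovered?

Union of A, C, D, F, H = {Z0, Z1, Z2, Z4, Z5, Z6, Z8, Z9, Z10, Z11}.
Not covered: Z3, Z7 — 2 languages.

2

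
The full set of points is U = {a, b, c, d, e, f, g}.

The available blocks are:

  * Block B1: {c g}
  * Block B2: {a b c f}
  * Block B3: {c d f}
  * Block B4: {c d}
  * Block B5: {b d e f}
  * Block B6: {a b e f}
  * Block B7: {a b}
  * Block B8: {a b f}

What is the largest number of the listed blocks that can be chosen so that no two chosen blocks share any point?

B1, B5 are pairwise disjoint (B1={c,g}; B5={b,d,e,f}).
Every remaining block overlaps one of these, and no 3 of the listed blocks are pairwise disjoint, so 2 is the maximum.

2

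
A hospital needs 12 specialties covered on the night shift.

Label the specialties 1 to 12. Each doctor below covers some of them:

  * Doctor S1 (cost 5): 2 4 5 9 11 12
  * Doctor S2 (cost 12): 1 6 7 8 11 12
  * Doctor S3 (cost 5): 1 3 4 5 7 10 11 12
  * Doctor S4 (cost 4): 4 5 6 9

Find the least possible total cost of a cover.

S1, S2, S3 together cover every specialty (S1 ∪ S2 ∪ S3 = {1, 2, 3, 4, 5, 6, 7, 8, 9, 10, 11, 12}); total cost 5 + 12 + 5 = 22.
The greedy pick S3, S4, S1, S2 costs 26; no covering selection beats 22.

22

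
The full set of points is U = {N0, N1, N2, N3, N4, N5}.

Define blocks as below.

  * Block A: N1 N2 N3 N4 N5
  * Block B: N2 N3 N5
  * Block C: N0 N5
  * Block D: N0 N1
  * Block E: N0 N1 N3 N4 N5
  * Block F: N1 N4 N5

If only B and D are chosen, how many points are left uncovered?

1

Union of B, D = {N0, N1, N2, N3, N5}.
Not covered: N4 — 1 point.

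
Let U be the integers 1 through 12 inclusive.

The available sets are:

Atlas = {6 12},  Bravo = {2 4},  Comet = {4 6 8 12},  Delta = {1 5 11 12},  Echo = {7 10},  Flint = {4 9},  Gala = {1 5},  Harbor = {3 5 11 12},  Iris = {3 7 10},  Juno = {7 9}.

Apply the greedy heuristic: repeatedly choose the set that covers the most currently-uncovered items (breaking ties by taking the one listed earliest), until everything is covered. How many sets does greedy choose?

Greedy: pick Comet (covers 4 new) → pick Delta (covers 3 new) → pick Iris (covers 3 new) → pick Bravo (covers 1 new) → pick Flint (covers 1 new). Total picks: 5.

5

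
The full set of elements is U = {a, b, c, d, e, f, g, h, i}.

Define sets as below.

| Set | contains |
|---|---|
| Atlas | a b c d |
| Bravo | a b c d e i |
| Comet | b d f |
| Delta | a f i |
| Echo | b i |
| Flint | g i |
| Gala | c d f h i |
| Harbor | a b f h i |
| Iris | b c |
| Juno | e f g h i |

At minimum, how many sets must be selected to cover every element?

Take {Bravo, Juno}. Their union is {a, b, c, d, e, f, g, h, i}, which is all 9 elements.
No single set has all 9 elements (the largest, Bravo, has 6), so 2 is optimal.

2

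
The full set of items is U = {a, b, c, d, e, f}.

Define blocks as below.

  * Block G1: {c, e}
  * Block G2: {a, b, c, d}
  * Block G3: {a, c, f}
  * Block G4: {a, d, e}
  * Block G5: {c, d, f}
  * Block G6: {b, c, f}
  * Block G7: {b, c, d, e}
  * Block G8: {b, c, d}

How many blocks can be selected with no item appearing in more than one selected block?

2

G4, G6 are pairwise disjoint (G4={a,d,e}; G6={b,c,f}).
Every remaining block overlaps one of these, and no 3 of the listed blocks are pairwise disjoint, so 2 is the maximum.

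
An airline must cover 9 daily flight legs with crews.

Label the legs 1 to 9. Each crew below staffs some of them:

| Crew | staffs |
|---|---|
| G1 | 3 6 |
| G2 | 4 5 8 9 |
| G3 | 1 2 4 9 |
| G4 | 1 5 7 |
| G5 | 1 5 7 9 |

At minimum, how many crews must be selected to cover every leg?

G1 and G2 and G3 and G5 together: G1 ∪ G2 ∪ G3 ∪ G5 = {1, 2, 3, 4, 5, 6, 7, 8, 9} — every leg is covered.
Only G3 contains 2, so G3 is forced; the remaining 5 legs need at least 3 more crews (each remaining crew adds at most 2) — so at least 4 crews are needed, and 4 is optimal.

4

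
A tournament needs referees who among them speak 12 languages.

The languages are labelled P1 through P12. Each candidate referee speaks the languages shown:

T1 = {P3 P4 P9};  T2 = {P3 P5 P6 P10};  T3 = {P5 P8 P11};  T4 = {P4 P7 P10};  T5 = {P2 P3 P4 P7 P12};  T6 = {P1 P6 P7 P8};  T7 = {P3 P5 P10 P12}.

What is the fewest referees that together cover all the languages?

5

T1 and T2 and T3 and T5 and T6 together: T1 ∪ T2 ∪ T3 ∪ T5 ∪ T6 = {P1, P2, P3, P4, P5, P6, P7, P8, P9, P10, P11, P12} — every language is covered.
No 4 of the 7 referees cover everything (all 35 combinations miss at least one language), so 5 is optimal.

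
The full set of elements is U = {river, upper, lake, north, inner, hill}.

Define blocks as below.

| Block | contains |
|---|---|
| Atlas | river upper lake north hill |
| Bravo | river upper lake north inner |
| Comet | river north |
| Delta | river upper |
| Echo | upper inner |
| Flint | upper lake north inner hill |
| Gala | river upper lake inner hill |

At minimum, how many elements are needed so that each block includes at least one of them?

2

The 2 elements {river, inner} hit every block.
The blocks Comet, Echo are pairwise disjoint, so any hitting set needs a separate element for each — at least 2. Hence 2 is optimal.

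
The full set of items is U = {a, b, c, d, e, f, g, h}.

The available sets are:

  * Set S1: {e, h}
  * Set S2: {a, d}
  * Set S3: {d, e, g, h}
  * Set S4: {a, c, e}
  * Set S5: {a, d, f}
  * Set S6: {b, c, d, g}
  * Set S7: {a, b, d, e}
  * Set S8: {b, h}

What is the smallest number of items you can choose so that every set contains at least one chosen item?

3

The 3 items {b, d, e} hit every set.
No choice of 2 items meets every set, so 3 is the minimum.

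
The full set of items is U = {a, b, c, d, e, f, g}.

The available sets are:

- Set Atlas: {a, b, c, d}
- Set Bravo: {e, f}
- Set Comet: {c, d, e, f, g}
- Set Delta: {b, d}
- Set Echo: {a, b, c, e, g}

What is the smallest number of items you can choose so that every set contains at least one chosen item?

Take H = {b, f}. Each listed set contains at least one of these, so H is a hitting set of size 2.
The sets Atlas, Bravo are pairwise disjoint, so any hitting set needs a separate item for each — at least 2. Hence 2 is optimal.

2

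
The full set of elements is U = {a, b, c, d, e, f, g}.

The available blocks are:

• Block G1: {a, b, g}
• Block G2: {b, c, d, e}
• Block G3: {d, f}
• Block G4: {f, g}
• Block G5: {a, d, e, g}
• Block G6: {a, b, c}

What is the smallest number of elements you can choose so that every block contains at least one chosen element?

H = {b, f, g} meets every block (each contains at least one member of H), and |H| = 3.
No choice of 2 elements meets every block, so 3 is the minimum.

3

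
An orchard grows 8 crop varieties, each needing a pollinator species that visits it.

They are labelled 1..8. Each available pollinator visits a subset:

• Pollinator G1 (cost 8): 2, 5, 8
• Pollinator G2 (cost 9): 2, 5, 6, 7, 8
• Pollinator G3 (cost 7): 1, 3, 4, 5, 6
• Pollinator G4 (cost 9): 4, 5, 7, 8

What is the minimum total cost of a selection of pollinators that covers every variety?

G2, G3 together cover every variety (G2 ∪ G3 = {1, 2, 3, 4, 5, 6, 7, 8}); total cost 9 + 7 = 16.
No covering selection has total cost below 16.

16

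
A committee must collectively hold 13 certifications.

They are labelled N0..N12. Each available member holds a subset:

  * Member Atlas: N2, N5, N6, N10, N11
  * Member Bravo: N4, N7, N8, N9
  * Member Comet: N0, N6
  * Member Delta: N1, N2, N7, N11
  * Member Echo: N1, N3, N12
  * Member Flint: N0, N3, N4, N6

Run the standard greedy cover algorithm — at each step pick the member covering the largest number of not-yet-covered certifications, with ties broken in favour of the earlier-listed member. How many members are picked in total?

Greedy: pick Atlas (covers 5 new) → pick Bravo (covers 4 new) → pick Echo (covers 3 new) → pick Comet (covers 1 new). Total picks: 4.

4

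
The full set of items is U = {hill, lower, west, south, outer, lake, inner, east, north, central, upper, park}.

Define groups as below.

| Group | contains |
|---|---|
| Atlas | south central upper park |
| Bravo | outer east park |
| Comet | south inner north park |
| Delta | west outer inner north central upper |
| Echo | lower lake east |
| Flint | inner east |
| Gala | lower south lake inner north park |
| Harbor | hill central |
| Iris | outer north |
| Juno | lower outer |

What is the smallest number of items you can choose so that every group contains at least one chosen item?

4

Take H = {outer, east, central, park}. Each listed group contains at least one of these, so H is a hitting set of size 4.
No choice of 3 items meets every group, so 4 is the minimum.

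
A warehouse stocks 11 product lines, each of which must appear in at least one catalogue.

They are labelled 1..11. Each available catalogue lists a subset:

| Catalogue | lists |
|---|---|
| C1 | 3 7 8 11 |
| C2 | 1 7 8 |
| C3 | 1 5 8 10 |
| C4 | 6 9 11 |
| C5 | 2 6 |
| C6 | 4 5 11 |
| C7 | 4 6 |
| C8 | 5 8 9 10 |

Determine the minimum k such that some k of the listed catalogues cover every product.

5

C1 and C3 and C5 and C6 and C8 together: C1 ∪ C3 ∪ C5 ∪ C6 ∪ C8 = {1, 2, 3, 4, 5, 6, 7, 8, 9, 10, 11} — every product is covered.
No 4 of the 8 catalogues cover everything (all 70 combinations miss at least one product), so 5 is optimal.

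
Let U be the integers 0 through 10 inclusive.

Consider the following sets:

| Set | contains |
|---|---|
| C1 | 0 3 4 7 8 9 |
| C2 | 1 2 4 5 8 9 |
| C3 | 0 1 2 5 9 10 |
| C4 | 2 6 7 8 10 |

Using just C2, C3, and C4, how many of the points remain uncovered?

1

Union of C2, C3, C4 = {0, 1, 2, 4, 5, 6, 7, 8, 9, 10}.
Not covered: 3 — 1 point.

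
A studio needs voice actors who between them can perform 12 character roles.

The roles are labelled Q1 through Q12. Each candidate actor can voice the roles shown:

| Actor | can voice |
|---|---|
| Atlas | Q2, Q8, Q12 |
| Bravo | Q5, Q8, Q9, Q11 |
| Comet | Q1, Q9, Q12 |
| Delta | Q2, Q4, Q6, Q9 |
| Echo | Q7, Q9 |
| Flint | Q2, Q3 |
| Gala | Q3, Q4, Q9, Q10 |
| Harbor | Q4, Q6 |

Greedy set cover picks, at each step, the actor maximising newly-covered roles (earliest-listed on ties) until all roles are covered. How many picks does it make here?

5

Greedy: pick Bravo (covers 4 new) → pick Delta (covers 3 new) → pick Comet (covers 2 new) → pick Gala (covers 2 new) → pick Echo (covers 1 new). Total picks: 5.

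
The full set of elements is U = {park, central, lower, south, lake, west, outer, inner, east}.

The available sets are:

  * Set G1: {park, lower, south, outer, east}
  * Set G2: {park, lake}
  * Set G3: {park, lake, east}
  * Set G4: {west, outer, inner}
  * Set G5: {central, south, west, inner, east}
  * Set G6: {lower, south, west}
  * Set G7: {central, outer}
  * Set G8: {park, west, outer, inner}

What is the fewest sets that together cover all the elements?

Take {G1, G3, G5}. Their union is {park, central, lower, south, lake, west, outer, inner, east}, which is all 9 elements.
No 2 of the 8 sets cover everything (all 28 combinations miss at least one element), so 3 is optimal.

3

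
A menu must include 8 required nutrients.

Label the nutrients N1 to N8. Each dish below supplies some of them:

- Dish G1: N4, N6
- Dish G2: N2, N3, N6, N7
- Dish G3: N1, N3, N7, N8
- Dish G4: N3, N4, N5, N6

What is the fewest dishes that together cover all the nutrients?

3

G2 and G3 and G4 together: G2 ∪ G3 ∪ G4 = {N1, N2, N3, N4, N5, N6, N7, N8} — every nutrient is covered.
Only G3 contains N1, so G3 is forced; the remaining 4 nutrients need at least 2 more dishes (each remaining dish adds at most 3) — so at least 3 dishes are needed, and 3 is optimal.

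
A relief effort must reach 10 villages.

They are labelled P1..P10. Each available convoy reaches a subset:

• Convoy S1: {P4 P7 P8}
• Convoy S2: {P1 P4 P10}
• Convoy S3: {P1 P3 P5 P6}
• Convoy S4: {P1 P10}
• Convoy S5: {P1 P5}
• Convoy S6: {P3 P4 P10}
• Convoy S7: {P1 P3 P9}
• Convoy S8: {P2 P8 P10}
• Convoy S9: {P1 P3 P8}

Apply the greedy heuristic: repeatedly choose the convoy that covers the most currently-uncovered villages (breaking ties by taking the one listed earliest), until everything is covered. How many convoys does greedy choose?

4

Greedy: pick S3 (covers 4 new) → pick S1 (covers 3 new) → pick S8 (covers 2 new) → pick S7 (covers 1 new). Total picks: 4.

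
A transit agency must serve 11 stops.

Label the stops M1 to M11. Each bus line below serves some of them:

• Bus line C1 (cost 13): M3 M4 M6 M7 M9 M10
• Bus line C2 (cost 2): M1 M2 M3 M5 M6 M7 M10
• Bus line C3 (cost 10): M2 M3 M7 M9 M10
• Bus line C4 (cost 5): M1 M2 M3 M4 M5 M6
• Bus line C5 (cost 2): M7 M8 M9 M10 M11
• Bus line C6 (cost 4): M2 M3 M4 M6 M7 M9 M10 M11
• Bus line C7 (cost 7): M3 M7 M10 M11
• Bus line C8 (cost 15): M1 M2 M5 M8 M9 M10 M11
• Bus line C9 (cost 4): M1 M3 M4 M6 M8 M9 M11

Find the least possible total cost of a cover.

6

C2, C9 together cover every stop (C2 ∪ C9 = {M1, M2, M3, M4, M5, M6, M7, M8, M9, M10, M11}); total cost 2 + 4 = 6.
The greedy pick C2, C5, C6 costs 8; no covering selection beats 6.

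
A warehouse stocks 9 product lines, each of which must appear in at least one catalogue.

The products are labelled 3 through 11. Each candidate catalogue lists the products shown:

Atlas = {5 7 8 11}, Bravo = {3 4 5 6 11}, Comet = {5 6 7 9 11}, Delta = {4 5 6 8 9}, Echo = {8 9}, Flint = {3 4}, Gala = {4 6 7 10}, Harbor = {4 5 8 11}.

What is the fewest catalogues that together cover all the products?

3

Bravo and Echo and Gala together: Bravo ∪ Echo ∪ Gala = {3, 4, 5, 6, 7, 8, 9, 10, 11} — every product is covered.
Only Gala contains 10, so Gala is forced; the remaining 5 products need at least 2 more catalogues (each remaining catalogue adds at most 3) — so at least 3 catalogues are needed, and 3 is optimal.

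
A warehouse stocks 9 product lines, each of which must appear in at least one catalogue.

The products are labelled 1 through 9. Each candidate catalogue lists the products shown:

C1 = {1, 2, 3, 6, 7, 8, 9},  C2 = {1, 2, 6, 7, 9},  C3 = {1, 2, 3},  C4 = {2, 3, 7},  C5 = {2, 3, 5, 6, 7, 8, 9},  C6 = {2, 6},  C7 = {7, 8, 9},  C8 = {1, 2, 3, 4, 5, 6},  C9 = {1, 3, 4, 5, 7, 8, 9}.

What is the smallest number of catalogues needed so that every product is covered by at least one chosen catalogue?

Take {C5, C8}. Their union is {1, 2, 3, 4, 5, 6, 7, 8, 9}, which is all 9 products.
No single catalogue has all 9 products (the largest, C1, has 7), so 2 is optimal.

2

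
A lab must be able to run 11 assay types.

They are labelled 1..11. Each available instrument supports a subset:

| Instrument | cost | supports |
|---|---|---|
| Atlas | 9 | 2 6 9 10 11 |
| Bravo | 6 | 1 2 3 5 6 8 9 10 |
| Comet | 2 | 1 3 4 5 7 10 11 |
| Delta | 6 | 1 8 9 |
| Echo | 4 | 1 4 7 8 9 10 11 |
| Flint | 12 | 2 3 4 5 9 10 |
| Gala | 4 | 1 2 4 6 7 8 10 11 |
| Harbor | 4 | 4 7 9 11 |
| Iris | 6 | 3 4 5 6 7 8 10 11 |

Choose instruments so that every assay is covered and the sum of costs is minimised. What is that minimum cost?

8

Bravo, Comet together cover every assay (Bravo ∪ Comet = {1, 2, 3, 4, 5, 6, 7, 8, 9, 10, 11}); total cost 6 + 2 = 8.
The greedy pick Comet, Gala, Echo costs 10; no covering selection beats 8.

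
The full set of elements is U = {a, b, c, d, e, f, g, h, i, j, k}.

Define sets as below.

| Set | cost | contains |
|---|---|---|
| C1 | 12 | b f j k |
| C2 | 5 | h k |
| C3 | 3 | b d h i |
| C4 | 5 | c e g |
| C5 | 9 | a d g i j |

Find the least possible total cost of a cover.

29

C1, C3, C4, C5 together cover every element (C1 ∪ C3 ∪ C4 ∪ C5 = {a, b, c, d, e, f, g, h, i, j, k}); total cost 12 + 3 + 5 + 9 = 29.
No covering selection has total cost below 29.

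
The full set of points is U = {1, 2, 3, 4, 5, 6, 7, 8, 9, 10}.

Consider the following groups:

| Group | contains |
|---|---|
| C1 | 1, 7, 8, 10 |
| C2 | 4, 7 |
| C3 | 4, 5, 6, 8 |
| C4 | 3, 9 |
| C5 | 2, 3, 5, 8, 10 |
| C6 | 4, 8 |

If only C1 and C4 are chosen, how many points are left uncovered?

Union of C1, C4 = {1, 3, 7, 8, 9, 10}.
Not covered: 2, 4, 5, 6 — 4 points.

4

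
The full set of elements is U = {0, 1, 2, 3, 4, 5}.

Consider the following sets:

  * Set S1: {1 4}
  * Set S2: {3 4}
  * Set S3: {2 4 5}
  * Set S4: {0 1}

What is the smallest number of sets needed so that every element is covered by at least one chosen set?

3

S2 and S3 and S4 together: S2 ∪ S3 ∪ S4 = {0, 1, 2, 3, 4, 5} — every element is covered.
Only S4 contains 0, so S4 is forced; the remaining 4 elements need at least 2 more sets (each remaining set adds at most 3) — so at least 3 sets are needed, and 3 is optimal.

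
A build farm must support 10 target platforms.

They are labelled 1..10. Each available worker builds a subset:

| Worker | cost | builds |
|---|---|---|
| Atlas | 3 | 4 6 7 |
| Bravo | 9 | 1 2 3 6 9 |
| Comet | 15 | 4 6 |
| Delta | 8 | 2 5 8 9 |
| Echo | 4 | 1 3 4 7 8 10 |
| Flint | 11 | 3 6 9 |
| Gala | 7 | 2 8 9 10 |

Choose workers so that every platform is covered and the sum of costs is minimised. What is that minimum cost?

15

Atlas, Delta, Echo together cover every platform (Atlas ∪ Delta ∪ Echo = {1, 2, 3, 4, 5, 6, 7, 8, 9, 10}); total cost 3 + 8 + 4 = 15.
No covering selection has total cost below 15.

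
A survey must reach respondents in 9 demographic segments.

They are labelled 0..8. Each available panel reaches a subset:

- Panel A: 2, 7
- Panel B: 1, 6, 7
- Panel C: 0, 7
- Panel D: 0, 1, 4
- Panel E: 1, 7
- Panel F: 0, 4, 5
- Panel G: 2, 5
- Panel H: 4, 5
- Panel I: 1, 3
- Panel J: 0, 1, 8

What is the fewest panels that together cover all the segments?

5

Take {B, F, G, I, J}. Their union is {0, 1, 2, 3, 4, 5, 6, 7, 8}, which is all 9 segments.
No 4 of the 10 panels cover everything (all 210 combinations miss at least one segment), so 5 is optimal.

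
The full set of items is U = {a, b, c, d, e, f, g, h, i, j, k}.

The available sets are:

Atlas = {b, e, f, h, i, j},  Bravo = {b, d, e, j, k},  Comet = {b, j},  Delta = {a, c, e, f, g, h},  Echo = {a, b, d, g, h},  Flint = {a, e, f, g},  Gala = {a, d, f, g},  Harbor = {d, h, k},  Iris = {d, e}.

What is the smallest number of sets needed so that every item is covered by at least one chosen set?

3

Atlas and Delta and Harbor together: Atlas ∪ Delta ∪ Harbor = {a, b, c, d, e, f, g, h, i, j, k} — every item is covered.
Only Delta contains c, so Delta is forced; the remaining 5 items need at least 2 more sets (each remaining set adds at most 4) — so at least 3 sets are needed, and 3 is optimal.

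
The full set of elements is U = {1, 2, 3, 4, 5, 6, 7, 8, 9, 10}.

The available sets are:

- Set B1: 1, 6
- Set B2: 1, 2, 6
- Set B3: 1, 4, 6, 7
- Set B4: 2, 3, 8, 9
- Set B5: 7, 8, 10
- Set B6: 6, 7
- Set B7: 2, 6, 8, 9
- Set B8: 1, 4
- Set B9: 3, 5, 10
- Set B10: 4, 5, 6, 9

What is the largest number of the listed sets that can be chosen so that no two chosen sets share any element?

B7, B8, B9 are pairwise disjoint (B7={2,6,8,9}; B8={1,4}; B9={3,5,10}).
Every remaining set overlaps one of these, and no 4 of the listed sets are pairwise disjoint, so 3 is the maximum.

3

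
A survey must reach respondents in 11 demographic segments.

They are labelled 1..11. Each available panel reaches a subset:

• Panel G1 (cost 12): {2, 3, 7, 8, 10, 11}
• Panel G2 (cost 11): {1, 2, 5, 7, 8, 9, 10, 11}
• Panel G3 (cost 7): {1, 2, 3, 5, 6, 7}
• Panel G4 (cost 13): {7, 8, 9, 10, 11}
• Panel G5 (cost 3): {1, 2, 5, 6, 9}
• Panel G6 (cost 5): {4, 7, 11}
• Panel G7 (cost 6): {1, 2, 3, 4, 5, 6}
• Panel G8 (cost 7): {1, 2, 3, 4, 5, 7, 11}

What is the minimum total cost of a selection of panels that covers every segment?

17

G2, G7 together cover every segment (G2 ∪ G7 = {1, 2, 3, 4, 5, 6, 7, 8, 9, 10, 11}); total cost 11 + 6 = 17.
The greedy pick G5, G6, G1 costs 20; no covering selection beats 17.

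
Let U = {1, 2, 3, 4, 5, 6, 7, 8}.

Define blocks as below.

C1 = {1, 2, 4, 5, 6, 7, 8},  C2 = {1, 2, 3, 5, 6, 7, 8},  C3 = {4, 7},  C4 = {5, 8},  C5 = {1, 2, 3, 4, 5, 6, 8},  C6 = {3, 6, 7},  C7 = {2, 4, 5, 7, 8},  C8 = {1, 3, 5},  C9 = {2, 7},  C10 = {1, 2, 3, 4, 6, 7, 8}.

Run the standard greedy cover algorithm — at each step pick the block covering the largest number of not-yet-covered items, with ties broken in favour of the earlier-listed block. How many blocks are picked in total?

Greedy: pick C1 (covers 7 new) → pick C2 (covers 1 new). Total picks: 2.

2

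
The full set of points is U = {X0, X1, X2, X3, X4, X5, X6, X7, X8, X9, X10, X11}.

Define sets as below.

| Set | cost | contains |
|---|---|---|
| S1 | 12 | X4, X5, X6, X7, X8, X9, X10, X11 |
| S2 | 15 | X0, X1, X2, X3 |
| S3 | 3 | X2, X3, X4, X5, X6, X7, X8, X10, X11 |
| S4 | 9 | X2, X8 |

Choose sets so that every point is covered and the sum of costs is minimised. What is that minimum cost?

S1, S2 together cover every point (S1 ∪ S2 = {X0, X1, X2, X3, X4, X5, X6, X7, X8, X9, X10, X11}); total cost 12 + 15 = 27.
The greedy pick S3, S2, S1 costs 30; no covering selection beats 27.

27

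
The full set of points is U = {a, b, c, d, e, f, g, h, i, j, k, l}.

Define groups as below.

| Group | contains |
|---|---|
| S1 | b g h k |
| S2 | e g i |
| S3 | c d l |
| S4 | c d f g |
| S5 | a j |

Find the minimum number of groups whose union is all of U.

S1 and S2 and S3 and S4 and S5 together: S1 ∪ S2 ∪ S3 ∪ S4 ∪ S5 = {a, b, c, d, e, f, g, h, i, j, k, l} — every point is covered.
No 4 of the 5 groups cover everything (all 5 combinations miss at least one point), so 5 is optimal.

5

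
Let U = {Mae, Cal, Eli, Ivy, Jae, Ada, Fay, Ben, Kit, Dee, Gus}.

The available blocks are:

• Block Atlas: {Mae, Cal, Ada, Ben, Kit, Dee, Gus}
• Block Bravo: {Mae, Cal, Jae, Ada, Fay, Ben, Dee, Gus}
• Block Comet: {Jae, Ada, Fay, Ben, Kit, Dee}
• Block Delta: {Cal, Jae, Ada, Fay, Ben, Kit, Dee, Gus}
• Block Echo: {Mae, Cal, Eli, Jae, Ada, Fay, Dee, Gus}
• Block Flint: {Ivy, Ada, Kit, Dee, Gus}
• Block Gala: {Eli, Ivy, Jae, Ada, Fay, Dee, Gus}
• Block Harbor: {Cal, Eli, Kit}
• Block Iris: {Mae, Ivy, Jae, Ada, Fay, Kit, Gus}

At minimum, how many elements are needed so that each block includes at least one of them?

H = {Cal, Ada} meets every block (each contains at least one member of H), and |H| = 2.
No single element lies in every block, so at least 2 are needed and 2 is optimal.

2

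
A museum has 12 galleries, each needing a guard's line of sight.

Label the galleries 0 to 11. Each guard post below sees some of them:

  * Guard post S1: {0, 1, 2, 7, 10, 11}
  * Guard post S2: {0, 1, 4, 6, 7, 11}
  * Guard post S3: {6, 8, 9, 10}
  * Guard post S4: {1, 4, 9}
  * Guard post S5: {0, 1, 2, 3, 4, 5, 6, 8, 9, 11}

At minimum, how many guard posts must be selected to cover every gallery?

2

S1 and S5 together: S1 ∪ S5 = {0, 1, 2, 3, 4, 5, 6, 7, 8, 9, 10, 11} — every gallery is covered.
No single guard post has all 12 galleries (the largest, S5, has 10), so 2 is optimal.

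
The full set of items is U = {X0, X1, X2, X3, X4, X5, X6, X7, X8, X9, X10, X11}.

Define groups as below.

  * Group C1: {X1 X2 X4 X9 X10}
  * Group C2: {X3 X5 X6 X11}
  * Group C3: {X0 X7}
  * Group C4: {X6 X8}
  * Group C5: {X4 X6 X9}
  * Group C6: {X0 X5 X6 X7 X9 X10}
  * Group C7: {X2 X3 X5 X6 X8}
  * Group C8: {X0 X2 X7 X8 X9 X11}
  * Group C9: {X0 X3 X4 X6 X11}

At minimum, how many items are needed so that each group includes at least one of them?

3

Take H = {X0, X6, X9}. Each listed group contains at least one of these, so H is a hitting set of size 3.
The groups C1, C2, C3 are pairwise disjoint, so any hitting set needs a separate item for each — at least 3. Hence 3 is optimal.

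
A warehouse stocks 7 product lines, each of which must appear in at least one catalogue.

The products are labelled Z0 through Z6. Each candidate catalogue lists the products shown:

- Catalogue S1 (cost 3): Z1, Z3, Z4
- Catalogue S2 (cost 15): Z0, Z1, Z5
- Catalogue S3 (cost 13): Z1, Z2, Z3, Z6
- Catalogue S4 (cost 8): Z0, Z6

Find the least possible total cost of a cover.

31

S1, S2, S3 together cover every product (S1 ∪ S2 ∪ S3 = {Z0, Z1, Z2, Z3, Z4, Z5, Z6}); total cost 3 + 15 + 13 = 31.
The greedy pick S1, S4, S3, S2 costs 39; no covering selection beats 31.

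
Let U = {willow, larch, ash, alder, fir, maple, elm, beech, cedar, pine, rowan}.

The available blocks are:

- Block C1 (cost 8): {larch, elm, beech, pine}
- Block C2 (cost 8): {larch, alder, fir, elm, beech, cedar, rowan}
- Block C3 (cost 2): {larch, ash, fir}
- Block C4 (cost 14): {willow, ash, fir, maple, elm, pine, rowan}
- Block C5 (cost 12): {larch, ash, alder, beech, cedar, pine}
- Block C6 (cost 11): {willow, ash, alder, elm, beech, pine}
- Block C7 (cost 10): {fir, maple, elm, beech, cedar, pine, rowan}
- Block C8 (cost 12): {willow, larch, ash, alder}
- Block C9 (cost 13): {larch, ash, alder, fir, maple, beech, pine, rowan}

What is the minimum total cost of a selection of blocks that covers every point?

C2, C4 together cover every point (C2 ∪ C4 = {willow, larch, ash, alder, fir, maple, elm, beech, cedar, pine, rowan}); total cost 8 + 14 = 22.
The greedy pick C3, C2, C4 costs 24; no covering selection beats 22.

22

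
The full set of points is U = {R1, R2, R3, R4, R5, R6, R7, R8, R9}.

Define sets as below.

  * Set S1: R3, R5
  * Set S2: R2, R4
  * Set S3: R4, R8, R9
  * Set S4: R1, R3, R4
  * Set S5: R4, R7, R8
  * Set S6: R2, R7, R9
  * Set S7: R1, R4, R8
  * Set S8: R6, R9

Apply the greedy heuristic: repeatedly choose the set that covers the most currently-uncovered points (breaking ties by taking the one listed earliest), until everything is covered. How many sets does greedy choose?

Greedy: pick S3 (covers 3 new) → pick S1 (covers 2 new) → pick S6 (covers 2 new) → pick S4 (covers 1 new) → pick S8 (covers 1 new). Total picks: 5.
(The true minimum cover uses only 4 sets, so greedy is not optimal here.)

5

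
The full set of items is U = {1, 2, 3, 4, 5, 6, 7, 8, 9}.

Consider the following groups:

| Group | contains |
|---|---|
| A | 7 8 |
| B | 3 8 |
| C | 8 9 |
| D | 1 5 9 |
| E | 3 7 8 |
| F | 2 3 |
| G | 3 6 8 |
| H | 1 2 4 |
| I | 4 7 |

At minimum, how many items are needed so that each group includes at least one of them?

4

Take T = {2, 4, 8, 9}. Each listed group contains at least one of these, so T is a hitting set of size 4.
No choice of 3 items meets every group, so 4 is the minimum.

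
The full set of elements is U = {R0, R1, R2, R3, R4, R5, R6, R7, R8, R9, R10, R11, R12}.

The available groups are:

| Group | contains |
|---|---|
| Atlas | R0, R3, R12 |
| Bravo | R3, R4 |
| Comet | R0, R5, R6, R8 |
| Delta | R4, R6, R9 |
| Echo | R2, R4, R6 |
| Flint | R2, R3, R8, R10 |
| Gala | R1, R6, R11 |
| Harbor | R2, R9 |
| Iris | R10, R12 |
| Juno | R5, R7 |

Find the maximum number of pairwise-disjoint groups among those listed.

5

Bravo, Gala, Harbor, Iris, Juno are pairwise disjoint (Bravo={R3,R4}; Gala={R1,R6,R11}; Harbor={R2,R9}; Iris={R10,R12}; Juno={R5,R7}).
Every remaining group overlaps one of these, and no 6 of the listed groups are pairwise disjoint, so 5 is the maximum.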